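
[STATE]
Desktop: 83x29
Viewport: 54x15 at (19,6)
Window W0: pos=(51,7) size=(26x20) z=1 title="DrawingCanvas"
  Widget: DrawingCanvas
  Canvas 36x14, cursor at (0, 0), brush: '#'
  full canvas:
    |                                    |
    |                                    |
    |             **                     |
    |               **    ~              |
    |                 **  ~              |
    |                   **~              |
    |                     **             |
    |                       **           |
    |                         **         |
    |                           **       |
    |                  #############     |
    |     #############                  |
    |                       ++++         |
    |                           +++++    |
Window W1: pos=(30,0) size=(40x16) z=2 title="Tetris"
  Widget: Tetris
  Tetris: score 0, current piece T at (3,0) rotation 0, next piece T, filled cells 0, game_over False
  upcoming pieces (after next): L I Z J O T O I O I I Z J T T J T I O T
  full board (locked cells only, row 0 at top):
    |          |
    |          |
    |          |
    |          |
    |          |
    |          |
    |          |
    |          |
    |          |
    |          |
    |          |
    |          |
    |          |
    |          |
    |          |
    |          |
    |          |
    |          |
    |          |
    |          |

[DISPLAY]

           ┃          │                           ┃   
           ┃          │                           ┃━━━
           ┃          │                           ┃   
           ┃          │Score:                     ┃───
           ┃          │0                          ┃   
           ┃          │                           ┃   
           ┃          │                           ┃   
           ┃          │                           ┃   
           ┃          │                           ┃*  
           ┗━━━━━━━━━━━━━━━━━━━━━━━━━━━━━━━━━━━━━━┛ **
                                ┃                     
                                ┃                     
                                ┃                     
                                ┃                     
                                ┃                  ###


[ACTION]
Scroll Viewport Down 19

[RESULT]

           ┃          │                           ┃*  
           ┗━━━━━━━━━━━━━━━━━━━━━━━━━━━━━━━━━━━━━━┛ **
                                ┃                     
                                ┃                     
                                ┃                     
                                ┃                     
                                ┃                  ###
                                ┃     #############   
                                ┃                     
                                ┃                     
                                ┃                     
                                ┃                     
                                ┗━━━━━━━━━━━━━━━━━━━━━
                                                      
                                                      


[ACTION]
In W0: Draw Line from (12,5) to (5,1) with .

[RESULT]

           ┃          │                           ┃*  
           ┗━━━━━━━━━━━━━━━━━━━━━━━━━━━━━━━━━━━━━━┛ **
                                ┃  .                  
                                ┃  .                  
                                ┃   .                 
                                ┃   .                 
                                ┃    .             ###
                                ┃    .#############   
                                ┃     .               
                                ┃                     
                                ┃                     
                                ┃                     
                                ┗━━━━━━━━━━━━━━━━━━━━━
                                                      
                                                      


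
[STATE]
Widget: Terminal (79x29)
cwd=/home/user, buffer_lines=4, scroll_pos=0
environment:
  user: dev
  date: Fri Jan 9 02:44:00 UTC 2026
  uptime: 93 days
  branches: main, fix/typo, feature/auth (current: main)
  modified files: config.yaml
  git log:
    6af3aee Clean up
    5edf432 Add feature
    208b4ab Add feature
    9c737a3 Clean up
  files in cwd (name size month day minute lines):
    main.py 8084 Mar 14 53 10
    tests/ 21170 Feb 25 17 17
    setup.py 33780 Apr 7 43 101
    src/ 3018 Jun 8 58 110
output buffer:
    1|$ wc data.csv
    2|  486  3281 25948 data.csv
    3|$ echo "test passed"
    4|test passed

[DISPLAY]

$ wc data.csv                                                                  
  486  3281 25948 data.csv                                                     
$ echo "test passed"                                                           
test passed                                                                    
$ █                                                                            
                                                                               
                                                                               
                                                                               
                                                                               
                                                                               
                                                                               
                                                                               
                                                                               
                                                                               
                                                                               
                                                                               
                                                                               
                                                                               
                                                                               
                                                                               
                                                                               
                                                                               
                                                                               
                                                                               
                                                                               
                                                                               
                                                                               
                                                                               
                                                                               


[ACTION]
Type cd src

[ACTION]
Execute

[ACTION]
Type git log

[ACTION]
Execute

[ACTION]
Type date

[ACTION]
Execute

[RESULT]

$ wc data.csv                                                                  
  486  3281 25948 data.csv                                                     
$ echo "test passed"                                                           
test passed                                                                    
$ cd src                                                                       
                                                                               
$ git log                                                                      
6af3aee Clean up                                                               
5edf432 Add feature                                                            
208b4ab Add feature                                                            
9c737a3 Clean up                                                               
$ date                                                                         
Fri Jan 9 02:44:00 UTC 2026                                                    
$ █                                                                            
                                                                               
                                                                               
                                                                               
                                                                               
                                                                               
                                                                               
                                                                               
                                                                               
                                                                               
                                                                               
                                                                               
                                                                               
                                                                               
                                                                               
                                                                               


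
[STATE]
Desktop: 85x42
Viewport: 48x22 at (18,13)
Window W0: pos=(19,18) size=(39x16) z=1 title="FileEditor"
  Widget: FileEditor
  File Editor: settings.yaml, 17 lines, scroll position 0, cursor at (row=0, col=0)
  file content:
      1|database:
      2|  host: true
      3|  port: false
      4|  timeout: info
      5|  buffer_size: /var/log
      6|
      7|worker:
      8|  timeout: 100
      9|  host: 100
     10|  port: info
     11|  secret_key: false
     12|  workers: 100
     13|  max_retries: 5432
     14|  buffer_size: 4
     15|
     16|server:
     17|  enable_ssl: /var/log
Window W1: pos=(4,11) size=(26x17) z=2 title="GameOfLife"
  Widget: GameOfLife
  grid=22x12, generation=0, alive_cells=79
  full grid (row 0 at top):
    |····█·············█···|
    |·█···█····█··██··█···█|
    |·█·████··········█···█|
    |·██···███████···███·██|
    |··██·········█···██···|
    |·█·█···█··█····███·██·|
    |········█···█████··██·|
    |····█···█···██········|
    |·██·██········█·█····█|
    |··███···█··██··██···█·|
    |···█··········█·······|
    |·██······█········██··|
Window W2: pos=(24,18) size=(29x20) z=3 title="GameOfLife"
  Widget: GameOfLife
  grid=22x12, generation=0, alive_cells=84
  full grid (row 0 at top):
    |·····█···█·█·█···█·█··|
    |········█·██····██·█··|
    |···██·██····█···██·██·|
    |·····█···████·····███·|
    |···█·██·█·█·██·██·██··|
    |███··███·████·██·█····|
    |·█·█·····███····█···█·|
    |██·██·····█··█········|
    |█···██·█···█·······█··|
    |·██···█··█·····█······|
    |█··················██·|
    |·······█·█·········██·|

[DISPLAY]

───────────┨                                    
           ┃                                    
·····█···  ┃                                    
██··█···█  ┃                                    
····█···█  ┃                                    
···███┏━━━━━━━━━━━━━━━━━━━━━━━━━━━┓━━━━┓        
█···██┃ GameOfLife                ┃    ┃        
··███·┠───────────────────────────┨────┨        
████··┃Gen: 0                     ┃   ▲┃        
█·····┃·····█···█·█·█···█·█··     ┃   █┃        
·█·█··┃········█·██····██·█··     ┃   ░┃        
··██··┃···██·██····█···██·██·     ┃   ░┃        
·█····┃·····█···████·····███·     ┃   ░┃        
·····█┃···█·██·█·█·██·██·██··     ┃   ░┃        
━━━━━━┃███··███·████·██·█····     ┃   ░┃        
 ┃  ti┃·█·█·····███····█···█·     ┃   ░┃        
 ┃  ho┃██·██·····█··█········     ┃   ░┃        
 ┃  po┃█···██·█···█·······█··     ┃   ░┃        
 ┃  se┃·██···█··█·····█······     ┃   ░┃        
 ┃  wo┃█··················██·     ┃   ▼┃        
 ┗━━━━┃·······█·█·········██·     ┃━━━━┛        
      ┃                           ┃             


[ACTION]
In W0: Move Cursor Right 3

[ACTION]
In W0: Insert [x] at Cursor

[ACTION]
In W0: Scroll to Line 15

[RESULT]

───────────┨                                    
           ┃                                    
·····█···  ┃                                    
██··█···█  ┃                                    
····█···█  ┃                                    
···███┏━━━━━━━━━━━━━━━━━━━━━━━━━━━┓━━━━┓        
█···██┃ GameOfLife                ┃    ┃        
··███·┠───────────────────────────┨────┨        
████··┃Gen: 0                     ┃   ▲┃        
█·····┃·····█···█·█·█···█·█··     ┃   ░┃        
·█·█··┃········█·██····██·█··     ┃   ░┃        
··██··┃···██·██····█···██·██·     ┃   ░┃        
·█····┃·····█···████·····███·     ┃   ░┃        
·····█┃···█·██·█·█·██·██·██··     ┃   ░┃        
━━━━━━┃███··███·████·██·█····     ┃   ░┃        
 ┃  ma┃·█·█·····███····█···█·     ┃   ░┃        
 ┃  bu┃██·██·····█··█········     ┃   ░┃        
 ┃    ┃█···██·█···█·······█··     ┃   ░┃        
 ┃serv┃·██···█··█·····█······     ┃   █┃        
 ┃  en┃█··················██·     ┃   ▼┃        
 ┗━━━━┃·······█·█·········██·     ┃━━━━┛        
      ┃                           ┃             


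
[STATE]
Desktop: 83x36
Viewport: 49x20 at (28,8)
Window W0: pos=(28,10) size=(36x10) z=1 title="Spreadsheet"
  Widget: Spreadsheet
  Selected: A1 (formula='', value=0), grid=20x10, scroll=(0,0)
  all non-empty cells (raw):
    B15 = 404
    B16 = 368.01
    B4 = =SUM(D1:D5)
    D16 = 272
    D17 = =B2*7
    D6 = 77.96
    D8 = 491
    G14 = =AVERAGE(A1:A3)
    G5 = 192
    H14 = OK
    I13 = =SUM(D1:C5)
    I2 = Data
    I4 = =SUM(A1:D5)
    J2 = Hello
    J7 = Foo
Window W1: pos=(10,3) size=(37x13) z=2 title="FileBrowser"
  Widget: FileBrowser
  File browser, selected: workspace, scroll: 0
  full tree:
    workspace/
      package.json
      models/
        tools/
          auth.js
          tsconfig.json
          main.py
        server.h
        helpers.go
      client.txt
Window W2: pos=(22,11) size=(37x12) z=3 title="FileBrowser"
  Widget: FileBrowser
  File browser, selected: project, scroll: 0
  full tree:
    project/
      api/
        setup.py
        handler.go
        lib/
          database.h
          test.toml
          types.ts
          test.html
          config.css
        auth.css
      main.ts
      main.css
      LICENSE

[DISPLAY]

                  ┃                              
                  ┃                              
                  ┃━━━━━━━━━━━━━━━━┓             
━━━━━━━━━━━━━━━━━━━━━━━━━━━━━━┓    ┃             
Browser                       ┃────┨             
──────────────────────────────┨    ┃             
 project/                     ┃ D  ┃             
+] api/                       ┃----┃             
ain.ts                        ┃    ┃             
ain.css                       ┃    ┃             
ICENSE                        ┃    ┃             
                              ┃━━━━┛             
                              ┃                  
                              ┃                  
━━━━━━━━━━━━━━━━━━━━━━━━━━━━━━┛                  
                                                 
                                                 
                                                 
                                                 
                                                 


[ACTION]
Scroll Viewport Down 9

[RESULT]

ain.ts                        ┃    ┃             
ain.css                       ┃    ┃             
ICENSE                        ┃    ┃             
                              ┃━━━━┛             
                              ┃                  
                              ┃                  
━━━━━━━━━━━━━━━━━━━━━━━━━━━━━━┛                  
                                                 
                                                 
                                                 
                                                 
                                                 
                                                 
                                                 
                                                 
                                                 
                                                 
                                                 
                                                 
                                                 


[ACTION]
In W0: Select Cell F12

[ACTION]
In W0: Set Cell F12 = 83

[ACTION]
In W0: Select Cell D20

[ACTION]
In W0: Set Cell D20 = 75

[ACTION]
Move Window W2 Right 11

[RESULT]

┃  1 ┃    main.ts                        ┃       
┃  2 ┃    main.css                       ┃       
┃  3 ┃    LICENSE                        ┃       
┗━━━━┃                                   ┃       
     ┃                                   ┃       
     ┃                                   ┃       
     ┗━━━━━━━━━━━━━━━━━━━━━━━━━━━━━━━━━━━┛       
                                                 
                                                 
                                                 
                                                 
                                                 
                                                 
                                                 
                                                 
                                                 
                                                 
                                                 
                                                 
                                                 


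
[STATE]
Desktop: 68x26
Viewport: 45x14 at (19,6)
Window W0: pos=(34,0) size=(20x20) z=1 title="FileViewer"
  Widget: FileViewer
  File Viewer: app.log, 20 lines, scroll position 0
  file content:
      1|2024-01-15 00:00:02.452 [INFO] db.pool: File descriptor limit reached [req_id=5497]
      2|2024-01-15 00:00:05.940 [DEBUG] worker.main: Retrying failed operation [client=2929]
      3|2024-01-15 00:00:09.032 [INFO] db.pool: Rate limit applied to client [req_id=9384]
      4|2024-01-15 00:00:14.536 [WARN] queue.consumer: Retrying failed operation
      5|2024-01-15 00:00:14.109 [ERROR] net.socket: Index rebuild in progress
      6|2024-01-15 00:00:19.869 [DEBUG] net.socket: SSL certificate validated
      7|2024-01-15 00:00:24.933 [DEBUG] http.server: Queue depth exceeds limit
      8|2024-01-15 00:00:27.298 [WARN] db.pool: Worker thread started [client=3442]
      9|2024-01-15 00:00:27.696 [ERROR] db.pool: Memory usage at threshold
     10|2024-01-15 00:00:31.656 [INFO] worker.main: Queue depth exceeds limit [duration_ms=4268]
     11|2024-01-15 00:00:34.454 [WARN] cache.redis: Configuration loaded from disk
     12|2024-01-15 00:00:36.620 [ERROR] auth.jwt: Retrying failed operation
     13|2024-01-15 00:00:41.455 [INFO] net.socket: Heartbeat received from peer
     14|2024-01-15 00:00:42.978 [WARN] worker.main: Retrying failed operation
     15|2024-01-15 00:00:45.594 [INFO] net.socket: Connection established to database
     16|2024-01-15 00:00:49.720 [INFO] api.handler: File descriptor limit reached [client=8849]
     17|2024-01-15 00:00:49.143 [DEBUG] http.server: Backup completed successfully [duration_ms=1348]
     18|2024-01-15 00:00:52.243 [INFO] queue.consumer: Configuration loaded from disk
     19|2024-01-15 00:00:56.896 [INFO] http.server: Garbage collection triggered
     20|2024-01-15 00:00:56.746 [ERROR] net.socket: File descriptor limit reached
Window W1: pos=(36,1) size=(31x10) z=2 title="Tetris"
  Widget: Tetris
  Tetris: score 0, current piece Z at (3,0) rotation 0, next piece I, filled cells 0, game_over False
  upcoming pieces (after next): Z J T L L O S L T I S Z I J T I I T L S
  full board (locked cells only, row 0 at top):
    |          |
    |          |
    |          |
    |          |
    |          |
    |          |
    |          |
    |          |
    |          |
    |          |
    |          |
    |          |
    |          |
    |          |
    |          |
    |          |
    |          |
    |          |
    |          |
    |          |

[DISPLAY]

               ┃2┃          │                
               ┃2┃          │                
               ┃2┃          │                
               ┃2┃          │                
               ┃2┗━━━━━━━━━━━━━━━━━━━━━━━━━━━
               ┃2024-01-15 00:00:░┃          
               ┃2024-01-15 00:00:░┃          
               ┃2024-01-15 00:00:░┃          
               ┃2024-01-15 00:00:░┃          
               ┃2024-01-15 00:00:░┃          
               ┃2024-01-15 00:00:░┃          
               ┃2024-01-15 00:00:░┃          
               ┃2024-01-15 00:00:▼┃          
               ┗━━━━━━━━━━━━━━━━━━┛          


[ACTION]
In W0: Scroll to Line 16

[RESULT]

               ┃2┃          │                
               ┃2┃          │                
               ┃2┃          │                
               ┃2┃          │                
               ┃2┗━━━━━━━━━━━━━━━━━━━━━━━━━━━
               ┃2024-01-15 00:00:░┃          
               ┃2024-01-15 00:00:░┃          
               ┃2024-01-15 00:00:░┃          
               ┃2024-01-15 00:00:░┃          
               ┃2024-01-15 00:00:░┃          
               ┃2024-01-15 00:00:░┃          
               ┃2024-01-15 00:00:█┃          
               ┃2024-01-15 00:00:▼┃          
               ┗━━━━━━━━━━━━━━━━━━┛          


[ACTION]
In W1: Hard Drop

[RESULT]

               ┃2┃          │ ▓▓             
               ┃2┃          │                
               ┃2┃   ▓▓     │                
               ┃2┃    ▓▓    │                
               ┃2┗━━━━━━━━━━━━━━━━━━━━━━━━━━━
               ┃2024-01-15 00:00:░┃          
               ┃2024-01-15 00:00:░┃          
               ┃2024-01-15 00:00:░┃          
               ┃2024-01-15 00:00:░┃          
               ┃2024-01-15 00:00:░┃          
               ┃2024-01-15 00:00:░┃          
               ┃2024-01-15 00:00:█┃          
               ┃2024-01-15 00:00:▼┃          
               ┗━━━━━━━━━━━━━━━━━━┛          


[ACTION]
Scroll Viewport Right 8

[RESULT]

           ┃2┃          │ ▓▓               ┃ 
           ┃2┃          │                  ┃ 
           ┃2┃   ▓▓     │                  ┃ 
           ┃2┃    ▓▓    │                  ┃ 
           ┃2┗━━━━━━━━━━━━━━━━━━━━━━━━━━━━━┛ 
           ┃2024-01-15 00:00:░┃              
           ┃2024-01-15 00:00:░┃              
           ┃2024-01-15 00:00:░┃              
           ┃2024-01-15 00:00:░┃              
           ┃2024-01-15 00:00:░┃              
           ┃2024-01-15 00:00:░┃              
           ┃2024-01-15 00:00:█┃              
           ┃2024-01-15 00:00:▼┃              
           ┗━━━━━━━━━━━━━━━━━━┛              


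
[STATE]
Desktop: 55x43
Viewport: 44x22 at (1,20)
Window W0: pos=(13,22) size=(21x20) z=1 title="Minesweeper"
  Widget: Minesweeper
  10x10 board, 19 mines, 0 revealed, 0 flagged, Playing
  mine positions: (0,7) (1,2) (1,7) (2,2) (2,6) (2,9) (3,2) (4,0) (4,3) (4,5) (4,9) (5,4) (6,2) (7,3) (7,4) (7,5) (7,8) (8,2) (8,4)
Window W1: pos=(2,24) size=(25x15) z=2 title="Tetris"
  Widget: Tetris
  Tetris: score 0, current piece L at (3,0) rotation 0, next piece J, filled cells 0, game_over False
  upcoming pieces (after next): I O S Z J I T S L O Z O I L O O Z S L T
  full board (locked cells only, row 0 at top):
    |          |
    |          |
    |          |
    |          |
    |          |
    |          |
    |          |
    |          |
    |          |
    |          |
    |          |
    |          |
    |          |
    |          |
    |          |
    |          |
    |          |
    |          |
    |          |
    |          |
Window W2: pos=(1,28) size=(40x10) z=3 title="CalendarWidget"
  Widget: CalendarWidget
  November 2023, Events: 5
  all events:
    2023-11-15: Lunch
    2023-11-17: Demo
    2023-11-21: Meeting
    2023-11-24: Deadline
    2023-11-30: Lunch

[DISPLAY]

                                            
                                            
            ┏━━━━━━━━━━━━━━━━━━━┓           
            ┃ Minesweeper       ┃           
 ┏━━━━━━━━━━━━━━━━━━━━━━━┓──────┨           
 ┃ Tetris                ┃      ┃           
 ┠───────────────────────┨      ┃           
 ┃          │Next:       ┃      ┃           
┏━━━━━━━━━━━━━━━━━━━━━━━━━━━━━━━━━━━━━━┓    
┃ CalendarWidget                       ┃    
┠──────────────────────────────────────┨    
┃            November 2023             ┃    
┃Mo Tu We Th Fr Sa Su                  ┃    
┃       1  2  3  4  5                  ┃    
┃ 6  7  8  9 10 11 12                  ┃    
┃13 14 15* 16 17* 18 19                ┃    
┃20 21* 22 23 24* 25 26                ┃    
┗━━━━━━━━━━━━━━━━━━━━━━━━━━━━━━━━━━━━━━┛    
 ┗━━━━━━━━━━━━━━━━━━━━━━━┛      ┃           
            ┃                   ┃           
            ┃                   ┃           
            ┗━━━━━━━━━━━━━━━━━━━┛           


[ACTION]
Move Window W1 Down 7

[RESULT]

                                            
                                            
            ┏━━━━━━━━━━━━━━━━━━━┓           
            ┃ Minesweeper       ┃           
            ┠───────────────────┨           
            ┃■■■■■■■■■■         ┃           
            ┃■■■■■■■■■■         ┃           
            ┃■■■■■■■■■■         ┃           
┏━━━━━━━━━━━━━━━━━━━━━━━━━━━━━━━━━━━━━━┓    
┃ CalendarWidget                       ┃    
┠──────────────────────────────────────┨    
┃            November 2023             ┃    
┃Mo Tu We Th Fr Sa Su                  ┃    
┃       1  2  3  4  5                  ┃    
┃ 6  7  8  9 10 11 12                  ┃    
┃13 14 15* 16 17* 18 19                ┃    
┃20 21* 22 23 24* 25 26                ┃    
┗━━━━━━━━━━━━━━━━━━━━━━━━━━━━━━━━━━━━━━┛    
 ┃          │0           ┃      ┃           
 ┃          │            ┃      ┃           
 ┃          │            ┃      ┃           
 ┃          │            ┃━━━━━━┛           


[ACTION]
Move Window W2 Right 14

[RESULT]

                                            
                                            
            ┏━━━━━━━━━━━━━━━━━━━┓           
            ┃ Minesweeper       ┃           
            ┠───────────────────┨           
            ┃■■■■■■■■■■         ┃           
            ┃■■■■■■■■■■         ┃           
            ┃■■■■■■■■■■         ┃           
 ┏━━━━━━━━━━━━┏━━━━━━━━━━━━━━━━━━━━━━━━━━━━━
 ┃ Tetris     ┃ CalendarWidget              
 ┠────────────┠─────────────────────────────
 ┃          │N┃            November 2023    
 ┃          │█┃Mo Tu We Th Fr Sa Su         
 ┃          │█┃       1  2  3  4  5         
 ┃          │ ┃ 6  7  8  9 10 11 12         
 ┃          │ ┃13 14 15* 16 17* 18 19       
 ┃          │ ┃20 21* 22 23 24* 25 26       
 ┃          │S┗━━━━━━━━━━━━━━━━━━━━━━━━━━━━━
 ┃          │0           ┃      ┃           
 ┃          │            ┃      ┃           
 ┃          │            ┃      ┃           
 ┃          │            ┃━━━━━━┛           


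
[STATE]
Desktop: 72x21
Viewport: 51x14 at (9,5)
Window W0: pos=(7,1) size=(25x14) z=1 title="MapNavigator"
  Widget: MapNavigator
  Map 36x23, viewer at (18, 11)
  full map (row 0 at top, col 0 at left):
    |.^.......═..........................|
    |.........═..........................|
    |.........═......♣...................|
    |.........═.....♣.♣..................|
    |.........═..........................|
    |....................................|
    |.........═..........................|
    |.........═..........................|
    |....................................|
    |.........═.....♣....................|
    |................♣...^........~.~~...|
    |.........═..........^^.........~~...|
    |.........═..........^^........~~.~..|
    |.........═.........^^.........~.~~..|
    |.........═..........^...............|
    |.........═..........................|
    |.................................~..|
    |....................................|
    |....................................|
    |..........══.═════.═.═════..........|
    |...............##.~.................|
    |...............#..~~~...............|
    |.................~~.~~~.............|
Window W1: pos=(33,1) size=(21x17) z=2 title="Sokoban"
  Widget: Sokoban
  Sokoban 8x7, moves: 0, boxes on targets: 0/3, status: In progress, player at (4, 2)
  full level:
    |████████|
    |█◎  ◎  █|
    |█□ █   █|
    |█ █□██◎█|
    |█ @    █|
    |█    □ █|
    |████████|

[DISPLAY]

.═....................┃ ┃█◎  ◎  █           ┃      
......................┃ ┃█□ █   █           ┃      
.═.....♣..............┃ ┃█ █□██◎█           ┃      
........♣...^........~┃ ┃█ @    █           ┃      
.═........@.^^........┃ ┃█    □ █           ┃      
.═..........^^........┃ ┃████████           ┃      
.═.........^^.........┃ ┃Moves: 0  0/3      ┃      
.═..........^.........┃ ┃                   ┃      
.═....................┃ ┃                   ┃      
━━━━━━━━━━━━━━━━━━━━━━┛ ┃                   ┃      
                        ┃                   ┃      
                        ┃                   ┃      
                        ┗━━━━━━━━━━━━━━━━━━━┛      
                                                   


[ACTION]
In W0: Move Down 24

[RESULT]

......................┃ ┃█◎  ◎  █           ┃      
..══.═════.═.═════....┃ ┃█□ █   █           ┃      
.......##.~...........┃ ┃█ █□██◎█           ┃      
.......#..~~~.........┃ ┃█ @    █           ┃      
.........~@.~~~.......┃ ┃█    □ █           ┃      
                      ┃ ┃████████           ┃      
                      ┃ ┃Moves: 0  0/3      ┃      
                      ┃ ┃                   ┃      
                      ┃ ┃                   ┃      
━━━━━━━━━━━━━━━━━━━━━━┛ ┃                   ┃      
                        ┃                   ┃      
                        ┃                   ┃      
                        ┗━━━━━━━━━━━━━━━━━━━┛      
                                                   


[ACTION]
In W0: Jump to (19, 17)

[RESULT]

═.........^^.........~┃ ┃█◎  ◎  █           ┃      
═..........^..........┃ ┃█□ █   █           ┃      
═.....................┃ ┃█ █□██◎█           ┃      
......................┃ ┃█ @    █           ┃      
..........@...........┃ ┃█    □ █           ┃      
......................┃ ┃████████           ┃      
.══.═════.═.═════.....┃ ┃Moves: 0  0/3      ┃      
......##.~............┃ ┃                   ┃      
......#..~~~..........┃ ┃                   ┃      
━━━━━━━━━━━━━━━━━━━━━━┛ ┃                   ┃      
                        ┃                   ┃      
                        ┃                   ┃      
                        ┗━━━━━━━━━━━━━━━━━━━┛      
                                                   


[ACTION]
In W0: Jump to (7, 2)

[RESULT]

                      ┃ ┃█◎  ◎  █           ┃      
                      ┃ ┃█□ █   █           ┃      
   .^.......═.........┃ ┃█ █□██◎█           ┃      
   .........═.........┃ ┃█ @    █           ┃      
   .......@.═......♣..┃ ┃█    □ █           ┃      
   .........═.....♣.♣.┃ ┃████████           ┃      
   .........═.........┃ ┃Moves: 0  0/3      ┃      
   ...................┃ ┃                   ┃      
   .........═.........┃ ┃                   ┃      
━━━━━━━━━━━━━━━━━━━━━━┛ ┃                   ┃      
                        ┃                   ┃      
                        ┃                   ┃      
                        ┗━━━━━━━━━━━━━━━━━━━┛      
                                                   


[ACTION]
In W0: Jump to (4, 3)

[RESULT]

                      ┃ ┃█◎  ◎  █           ┃      
      .^.......═......┃ ┃█□ █   █           ┃      
      .........═......┃ ┃█ █□██◎█           ┃      
      .........═......┃ ┃█ @    █           ┃      
      ....@....═.....♣┃ ┃█    □ █           ┃      
      .........═......┃ ┃████████           ┃      
      ................┃ ┃Moves: 0  0/3      ┃      
      .........═......┃ ┃                   ┃      
      .........═......┃ ┃                   ┃      
━━━━━━━━━━━━━━━━━━━━━━┛ ┃                   ┃      
                        ┃                   ┃      
                        ┃                   ┃      
                        ┗━━━━━━━━━━━━━━━━━━━┛      
                                                   


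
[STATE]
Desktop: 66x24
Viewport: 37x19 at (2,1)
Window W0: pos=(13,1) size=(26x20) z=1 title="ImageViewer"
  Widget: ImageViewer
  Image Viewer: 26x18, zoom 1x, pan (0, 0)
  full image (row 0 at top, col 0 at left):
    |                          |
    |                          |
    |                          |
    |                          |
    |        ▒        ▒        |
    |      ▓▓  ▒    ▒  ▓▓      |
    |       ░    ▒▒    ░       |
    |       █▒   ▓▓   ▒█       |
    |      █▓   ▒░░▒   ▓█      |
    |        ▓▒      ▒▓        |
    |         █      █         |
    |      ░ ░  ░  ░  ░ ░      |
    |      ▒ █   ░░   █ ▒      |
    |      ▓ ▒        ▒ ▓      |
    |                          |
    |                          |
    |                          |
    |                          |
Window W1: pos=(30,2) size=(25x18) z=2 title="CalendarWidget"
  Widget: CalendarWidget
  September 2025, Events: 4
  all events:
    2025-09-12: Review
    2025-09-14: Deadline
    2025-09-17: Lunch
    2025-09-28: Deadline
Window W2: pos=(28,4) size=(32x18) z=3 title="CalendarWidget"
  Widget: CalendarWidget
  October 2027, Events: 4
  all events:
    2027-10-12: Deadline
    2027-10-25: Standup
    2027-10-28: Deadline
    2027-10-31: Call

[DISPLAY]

           ┏━━━━━━━━━━━━━━━━━━━━━━━━┓
           ┃ ImageViewer    ┏━━━━━━━━
           ┠────────────────┃ Calenda
           ┃              ┏━━━━━━━━━━
           ┃              ┃ CalendarW
           ┃              ┠──────────
           ┃              ┃         O
           ┃        ▒     ┃Mo Tu We T
           ┃      ▓▓  ▒   ┃          
           ┃       ░    ▒▒┃ 4  5  6  
           ┃       █▒   ▓▓┃11 12* 13 
           ┃      █▓   ▒░░┃18 19 20 2
           ┃        ▓▒    ┃25* 26 27 
           ┃         █    ┃          
           ┃      ░ ░  ░  ┃          
           ┃      ▒ █   ░░┃          
           ┃      ▓ ▒     ┃          
           ┃              ┃          
           ┃              ┃          


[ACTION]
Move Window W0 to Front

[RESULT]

           ┏━━━━━━━━━━━━━━━━━━━━━━━━┓
           ┃ ImageViewer            ┃
           ┠────────────────────────┨
           ┃                        ┃
           ┃                        ┃
           ┃                        ┃
           ┃                        ┃
           ┃        ▒        ▒      ┃
           ┃      ▓▓  ▒    ▒  ▓▓    ┃
           ┃       ░    ▒▒    ░     ┃
           ┃       █▒   ▓▓   ▒█     ┃
           ┃      █▓   ▒░░▒   ▓█    ┃
           ┃        ▓▒      ▒▓      ┃
           ┃         █      █       ┃
           ┃      ░ ░  ░  ░  ░ ░    ┃
           ┃      ▒ █   ░░   █ ▒    ┃
           ┃      ▓ ▒        ▒ ▓    ┃
           ┃                        ┃
           ┃                        ┃


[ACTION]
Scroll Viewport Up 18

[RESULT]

                                     
           ┏━━━━━━━━━━━━━━━━━━━━━━━━┓
           ┃ ImageViewer            ┃
           ┠────────────────────────┨
           ┃                        ┃
           ┃                        ┃
           ┃                        ┃
           ┃                        ┃
           ┃        ▒        ▒      ┃
           ┃      ▓▓  ▒    ▒  ▓▓    ┃
           ┃       ░    ▒▒    ░     ┃
           ┃       █▒   ▓▓   ▒█     ┃
           ┃      █▓   ▒░░▒   ▓█    ┃
           ┃        ▓▒      ▒▓      ┃
           ┃         █      █       ┃
           ┃      ░ ░  ░  ░  ░ ░    ┃
           ┃      ▒ █   ░░   █ ▒    ┃
           ┃      ▓ ▒        ▒ ▓    ┃
           ┃                        ┃


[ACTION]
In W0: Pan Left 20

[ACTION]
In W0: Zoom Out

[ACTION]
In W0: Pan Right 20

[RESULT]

                                     
           ┏━━━━━━━━━━━━━━━━━━━━━━━━┓
           ┃ ImageViewer            ┃
           ┠────────────────────────┨
           ┃                        ┃
           ┃                        ┃
           ┃                        ┃
           ┃                        ┃
           ┃                        ┃
           ┃                        ┃
           ┃                        ┃
           ┃                        ┃
           ┃                        ┃
           ┃                        ┃
           ┃                        ┃
           ┃                        ┃
           ┃                        ┃
           ┃                        ┃
           ┃                        ┃
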